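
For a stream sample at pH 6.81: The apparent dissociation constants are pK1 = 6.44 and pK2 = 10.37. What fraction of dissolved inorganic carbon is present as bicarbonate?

α₁ = 0.701

α₁ = 1 / (1 + [H⁺]/K1 + K2/[H⁺]) = 1 / (1 + 10^-0.37 + 10^-3.56)
   = 1 / (1 + 0.42658 + 0.00027542) = 1/1.4269 = 0.7008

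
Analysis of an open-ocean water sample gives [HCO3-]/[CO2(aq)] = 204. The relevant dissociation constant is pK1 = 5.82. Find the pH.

pH = 8.13

From K1 = [H⁺][HCO3-]/[CO2(aq)]:  pH = pK1 + log₁₀([HCO3-]/[CO2(aq)])
log₁₀(204) = +2.310
pH = 5.82 + (+2.310) = 8.13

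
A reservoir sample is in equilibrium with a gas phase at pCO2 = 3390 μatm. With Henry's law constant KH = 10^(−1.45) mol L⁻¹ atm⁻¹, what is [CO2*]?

[CO2*] = 120 μmol/L

KH = 10^(−1.45) = 3.548×10^-2 mol L⁻¹ atm⁻¹
[CO2*] = KH · pCO2 = 3.548×10^-2 × 3390×10^-6 atm = 1.20×10^-4 mol/L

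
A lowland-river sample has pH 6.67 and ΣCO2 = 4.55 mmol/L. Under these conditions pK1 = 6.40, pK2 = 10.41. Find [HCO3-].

α₁ = 1 / (1 + [H⁺]/K1 + K2/[H⁺]) = 1 / (1 + 10^-0.27 + 10^-3.74)
   = 1 / (1 + 0.53703 + 0.00018197) = 1/1.5372 = 0.6505
[HCO3⁻] = α₁ × DIC = 0.6505 × 4.55 = 2.96 mmol/L

[HCO3⁻] = 2.96 mmol/L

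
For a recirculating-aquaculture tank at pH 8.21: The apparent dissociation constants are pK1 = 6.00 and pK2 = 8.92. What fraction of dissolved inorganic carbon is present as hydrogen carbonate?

α₁ = 1 / (1 + [H⁺]/K1 + K2/[H⁺]) = 1 / (1 + 10^-2.21 + 10^-0.71)
   = 1 / (1 + 0.0061660 + 0.19498) = 1/1.2012 = 0.8325

α₁ = 0.833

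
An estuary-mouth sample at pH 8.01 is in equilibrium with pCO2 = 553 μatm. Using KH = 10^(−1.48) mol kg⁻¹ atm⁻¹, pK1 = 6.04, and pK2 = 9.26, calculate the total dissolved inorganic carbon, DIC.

[CO2*] = KH · pCO2 = 10^(−1.48) × 553×10^-6 = 1.831×10^-5 mol/kg
α₀ = 1/(1 + K1/[H⁺] + K1K2/[H⁺]²) = 1/(1 + 10^+1.97 + 10^+0.72) = 0.01004
DIC = [CO2*]/α₀ = 1.831×10^-5 / 0.01004 = 1.82 mmol/kg

DIC = 1.82 mmol/kg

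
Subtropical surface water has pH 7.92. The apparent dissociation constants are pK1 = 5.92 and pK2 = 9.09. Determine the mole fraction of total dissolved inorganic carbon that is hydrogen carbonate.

α₁ = 1 / (1 + [H⁺]/K1 + K2/[H⁺]) = 1 / (1 + 10^-2.00 + 10^-1.17)
   = 1 / (1 + 0.010000 + 0.067608) = 1/1.0776 = 0.9280

α₁ = 0.928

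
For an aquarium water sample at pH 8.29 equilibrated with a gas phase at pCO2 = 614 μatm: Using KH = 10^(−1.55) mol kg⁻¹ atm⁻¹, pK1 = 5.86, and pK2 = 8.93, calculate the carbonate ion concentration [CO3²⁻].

[CO2*] = KH · pCO2 = 10^(−1.55) × 614×10^-6 = 1.730×10^-5 mol/kg
α₀ = 1/(1 + K1/[H⁺] + K1K2/[H⁺]²) = 1/(1 + 10^+2.43 + 10^+1.79) = 0.003014
DIC = [CO2*]/α₀ = 1.730×10^-5 / 0.003014 = 5.742 mmol/kg
[CO3²⁻] = α₂·DIC; α₂ = 0.1858, so [CO3²⁻] = 0.1858 × 5.742 = 1.07 mmol/kg

[CO3²⁻] = 1.07 mmol/kg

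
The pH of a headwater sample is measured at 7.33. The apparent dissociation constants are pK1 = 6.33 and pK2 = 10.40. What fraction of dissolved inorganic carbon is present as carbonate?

α₂ = 1 / (1 + [H⁺]/K2 + [H⁺]²/(K1K2)) = 1 / (1 + 10^+3.07 + 10^+2.07)
   = 1 / (1 + 1174.9 + 117.49) = 1/1293.4 = 0.0007732

α₂ = 0.000773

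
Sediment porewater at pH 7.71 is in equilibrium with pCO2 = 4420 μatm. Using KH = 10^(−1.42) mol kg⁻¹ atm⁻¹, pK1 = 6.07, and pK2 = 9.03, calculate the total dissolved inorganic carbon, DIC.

DIC = 7.85 mmol/kg

[CO2*] = KH · pCO2 = 10^(−1.42) × 4420×10^-6 = 1.680×10^-4 mol/kg
α₀ = 1/(1 + K1/[H⁺] + K1K2/[H⁺]²) = 1/(1 + 10^+1.64 + 10^+0.32) = 0.02139
DIC = [CO2*]/α₀ = 1.680×10^-4 / 0.02139 = 7.85 mmol/kg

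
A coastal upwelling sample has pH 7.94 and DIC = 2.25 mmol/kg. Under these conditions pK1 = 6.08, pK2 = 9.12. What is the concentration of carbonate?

α₂ = 1 / (1 + [H⁺]/K2 + [H⁺]²/(K1K2)) = 1 / (1 + 10^+1.18 + 10^-0.68)
   = 1 / (1 + 15.136 + 0.20893) = 1/16.345 = 0.06118
[CO3²⁻] = α₂ × DIC = 0.06118 × 2.25 = 0.138 mmol/kg

[CO3²⁻] = 0.138 mmol/kg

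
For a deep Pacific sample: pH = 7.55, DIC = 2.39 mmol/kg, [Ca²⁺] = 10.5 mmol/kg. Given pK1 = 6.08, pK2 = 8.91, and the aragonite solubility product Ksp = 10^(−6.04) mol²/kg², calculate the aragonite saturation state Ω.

α₂ = 1 / (1 + [H⁺]/K2 + [H⁺]²/(K1K2)) = 1 / (1 + 10^+1.36 + 10^-0.11)
   = 1 / (1 + 22.909 + 0.77625) = 1/24.685 = 0.04051
[CO3²⁻] = α₂ × DIC = 0.04051 × 2.39 = 0.09682 mmol/kg
Ksp = 10^(−6.04) = 9.120×10^-7
Ω = [Ca²⁺][CO3²⁻]/Ksp = (10.5×10^-3)(9.682×10^-5) / 9.120×10^-7 = 1.11

Ω = 1.11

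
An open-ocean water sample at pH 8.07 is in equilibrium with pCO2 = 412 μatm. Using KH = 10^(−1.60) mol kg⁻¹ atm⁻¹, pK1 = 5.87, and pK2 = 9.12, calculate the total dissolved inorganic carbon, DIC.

[CO2*] = KH · pCO2 = 10^(−1.60) × 412×10^-6 = 1.035×10^-5 mol/kg
α₀ = 1/(1 + K1/[H⁺] + K1K2/[H⁺]²) = 1/(1 + 10^+2.20 + 10^+1.15) = 0.005760
DIC = [CO2*]/α₀ = 1.035×10^-5 / 0.005760 = 1.80 mmol/kg

DIC = 1.80 mmol/kg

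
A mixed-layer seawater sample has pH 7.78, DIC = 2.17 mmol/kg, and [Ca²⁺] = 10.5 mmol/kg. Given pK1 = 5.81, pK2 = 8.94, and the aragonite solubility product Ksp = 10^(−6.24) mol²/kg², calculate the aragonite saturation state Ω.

Ω = 2.54

α₂ = 1 / (1 + [H⁺]/K2 + [H⁺]²/(K1K2)) = 1 / (1 + 10^+1.16 + 10^-0.81)
   = 1 / (1 + 14.454 + 0.15488) = 1/15.609 = 0.06406
[CO3²⁻] = α₂ × DIC = 0.06406 × 2.17 = 0.1390 mmol/kg
Ksp = 10^(−6.24) = 5.754×10^-7
Ω = [Ca²⁺][CO3²⁻]/Ksp = (10.5×10^-3)(1.390×10^-4) / 5.754×10^-7 = 2.54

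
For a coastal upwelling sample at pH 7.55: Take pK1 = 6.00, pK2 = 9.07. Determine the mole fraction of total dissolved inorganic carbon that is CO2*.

α₀ = 1 / (1 + K1/[H⁺] + K1K2/[H⁺]²) = 1 / (1 + 10^+1.55 + 10^+0.03)
   = 1 / (1 + 35.481 + 1.0715) = 1/37.553 = 0.02663

α₀ = 0.0266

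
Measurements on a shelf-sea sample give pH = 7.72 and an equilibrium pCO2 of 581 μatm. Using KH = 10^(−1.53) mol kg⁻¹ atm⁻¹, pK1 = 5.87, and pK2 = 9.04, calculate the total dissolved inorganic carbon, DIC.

[CO2*] = KH · pCO2 = 10^(−1.53) × 581×10^-6 = 1.715×10^-5 mol/kg
α₀ = 1/(1 + K1/[H⁺] + K1K2/[H⁺]²) = 1/(1 + 10^+1.85 + 10^+0.53) = 0.01330
DIC = [CO2*]/α₀ = 1.715×10^-5 / 0.01330 = 1.29 mmol/kg

DIC = 1.29 mmol/kg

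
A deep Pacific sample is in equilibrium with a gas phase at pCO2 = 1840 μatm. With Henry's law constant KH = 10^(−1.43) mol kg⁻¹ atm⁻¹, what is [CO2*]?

KH = 10^(−1.43) = 3.715×10^-2 mol kg⁻¹ atm⁻¹
[CO2*] = KH · pCO2 = 3.715×10^-2 × 1840×10^-6 atm = 6.84×10^-5 mol/kg

[CO2*] = 68.4 μmol/kg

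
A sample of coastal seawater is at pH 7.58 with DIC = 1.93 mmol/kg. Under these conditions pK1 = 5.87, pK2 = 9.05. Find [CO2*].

α₀ = 1 / (1 + K1/[H⁺] + K1K2/[H⁺]²) = 1 / (1 + 10^+1.71 + 10^+0.24)
   = 1 / (1 + 51.286 + 1.7378) = 1/54.024 = 0.01851
[CO2*] = α₀ × DIC = 0.01851 × 1.93 = 0.0357 mmol/kg

[CO2*] = 0.0357 mmol/kg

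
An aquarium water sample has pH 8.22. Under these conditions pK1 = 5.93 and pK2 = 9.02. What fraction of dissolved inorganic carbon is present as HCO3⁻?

α₁ = 1 / (1 + [H⁺]/K1 + K2/[H⁺]) = 1 / (1 + 10^-2.29 + 10^-0.80)
   = 1 / (1 + 0.0051286 + 0.15849) = 1/1.1636 = 0.8594

α₁ = 0.859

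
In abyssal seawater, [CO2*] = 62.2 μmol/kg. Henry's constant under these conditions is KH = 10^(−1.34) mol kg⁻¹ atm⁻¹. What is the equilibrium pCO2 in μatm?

pCO2 = 1360 μatm

KH = 10^(−1.34) = 4.571×10^-2 mol kg⁻¹ atm⁻¹
pCO2 = [CO2*]/KH = 62.2×10^-6 / 4.571×10^-2 = 1.36×10^-3 atm = 1360 μatm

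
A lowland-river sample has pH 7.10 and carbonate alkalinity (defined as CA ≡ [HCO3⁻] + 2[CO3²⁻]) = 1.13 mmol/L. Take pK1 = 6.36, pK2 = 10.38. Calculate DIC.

DIC = 1.33 mmol/L

CA = [HCO3⁻] + 2[CO3²⁻] = (α₁ + 2α₂)·DIC
At pH 7.10: [H⁺]/K1 = 10^-0.74 = 0.18197, K2/[H⁺] = 10^-3.28 = 0.00052481
α₁ = 1/(1 + 0.18197 + 0.00052481) = 1/1.1825 = 0.8457; α₂ = α₁·K2/[H⁺] = 0.0004438
α₁ + 2α₂ = 0.8466
DIC = CA / (α₁ + 2α₂) = 1.13 / 0.8466 = 1.33 mmol/L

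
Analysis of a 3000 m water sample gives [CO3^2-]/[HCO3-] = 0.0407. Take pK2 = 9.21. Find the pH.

From K2 = [H⁺][CO3^2-]/[HCO3-]:  pH = pK2 + log₁₀([CO3^2-]/[HCO3-])
log₁₀(0.0407) = -1.390
pH = 9.21 + (-1.390) = 7.82

pH = 7.82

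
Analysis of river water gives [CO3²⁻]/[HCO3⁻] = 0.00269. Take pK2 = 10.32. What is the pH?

pH = 7.75

From K2 = [H⁺][CO3²⁻]/[HCO3⁻]:  pH = pK2 + log₁₀([CO3²⁻]/[HCO3⁻])
log₁₀(0.00269) = -2.570
pH = 10.32 + (-2.570) = 7.75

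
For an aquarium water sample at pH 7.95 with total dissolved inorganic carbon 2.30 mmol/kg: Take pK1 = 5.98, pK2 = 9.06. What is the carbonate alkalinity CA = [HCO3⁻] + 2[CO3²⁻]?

CA = 2.44 mmol/kg

CA = [HCO3⁻] + 2[CO3²⁻] = (α₁ + 2α₂)·DIC
At pH 7.95: [H⁺]/K1 = 10^-1.97 = 0.010715, K2/[H⁺] = 10^-1.11 = 0.077625
α₁ = 1/(1 + 0.010715 + 0.077625) = 1/1.0883 = 0.9188; α₂ = α₁·K2/[H⁺] = 0.07132
α₁ + 2α₂ = 1.0615
CA = 1.0615 × 2.30 = 2.44 mmol/kg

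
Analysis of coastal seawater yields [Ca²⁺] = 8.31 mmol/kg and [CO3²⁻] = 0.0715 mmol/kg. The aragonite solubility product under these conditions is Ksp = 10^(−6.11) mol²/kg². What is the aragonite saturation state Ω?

Ksp = 10^(−6.11) = 7.762×10^-7
Ω = [Ca²⁺][CO3²⁻]/Ksp = (8.31×10^-3)(0.0715×10^-3) / 7.762×10^-7 = 0.765

Ω = 0.765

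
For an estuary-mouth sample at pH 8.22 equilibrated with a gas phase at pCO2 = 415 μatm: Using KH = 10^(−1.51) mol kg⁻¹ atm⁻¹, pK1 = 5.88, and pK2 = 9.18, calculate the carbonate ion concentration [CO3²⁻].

[CO2*] = KH · pCO2 = 10^(−1.51) × 415×10^-6 = 1.282×10^-5 mol/kg
α₀ = 1/(1 + K1/[H⁺] + K1K2/[H⁺]²) = 1/(1 + 10^+2.34 + 10^+1.38) = 0.004102
DIC = [CO2*]/α₀ = 1.282×10^-5 / 0.004102 = 3.126 mmol/kg
[CO3²⁻] = α₂·DIC; α₂ = 0.09841, so [CO3²⁻] = 0.09841 × 3.126 = 0.308 mmol/kg

[CO3²⁻] = 0.308 mmol/kg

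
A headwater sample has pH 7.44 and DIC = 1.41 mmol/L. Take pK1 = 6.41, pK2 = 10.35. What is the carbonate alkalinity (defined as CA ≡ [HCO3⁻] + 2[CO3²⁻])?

CA = [HCO3⁻] + 2[CO3²⁻] = (α₁ + 2α₂)·DIC
At pH 7.44: [H⁺]/K1 = 10^-1.03 = 0.093325, K2/[H⁺] = 10^-2.91 = 0.0012303
α₁ = 1/(1 + 0.093325 + 0.0012303) = 1/1.0946 = 0.9136; α₂ = α₁·K2/[H⁺] = 0.001124
α₁ + 2α₂ = 0.9159
CA = 0.9159 × 1.41 = 1.29 mmol/L

CA = 1.29 mmol/L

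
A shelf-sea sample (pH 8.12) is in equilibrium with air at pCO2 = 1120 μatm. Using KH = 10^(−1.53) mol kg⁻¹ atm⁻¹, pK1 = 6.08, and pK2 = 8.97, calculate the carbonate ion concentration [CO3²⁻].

[CO3²⁻] = 0.512 mmol/kg

[CO2*] = KH · pCO2 = 10^(−1.53) × 1120×10^-6 = 3.305×10^-5 mol/kg
α₀ = 1/(1 + K1/[H⁺] + K1K2/[H⁺]²) = 1/(1 + 10^+2.04 + 10^+1.19) = 0.007928
DIC = [CO2*]/α₀ = 3.305×10^-5 / 0.007928 = 4.169 mmol/kg
[CO3²⁻] = α₂·DIC; α₂ = 0.1228, so [CO3²⁻] = 0.1228 × 4.169 = 0.512 mmol/kg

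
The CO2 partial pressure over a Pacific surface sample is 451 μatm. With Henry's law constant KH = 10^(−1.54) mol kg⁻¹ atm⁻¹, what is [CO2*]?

[CO2*] = 13.0 μmol/kg

KH = 10^(−1.54) = 2.884×10^-2 mol kg⁻¹ atm⁻¹
[CO2*] = KH · pCO2 = 2.884×10^-2 × 451×10^-6 atm = 1.30×10^-5 mol/kg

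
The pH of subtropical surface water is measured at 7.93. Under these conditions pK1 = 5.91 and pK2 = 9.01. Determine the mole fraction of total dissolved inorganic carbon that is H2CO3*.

α₀ = 1 / (1 + K1/[H⁺] + K1K2/[H⁺]²) = 1 / (1 + 10^+2.02 + 10^+0.94)
   = 1 / (1 + 104.71 + 8.7096) = 1/114.42 = 0.008740

α₀ = 0.00874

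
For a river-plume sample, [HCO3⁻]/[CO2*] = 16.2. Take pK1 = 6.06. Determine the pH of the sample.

From K1 = [H⁺][HCO3⁻]/[CO2*]:  pH = pK1 + log₁₀([HCO3⁻]/[CO2*])
log₁₀(16.2) = +1.210
pH = 6.06 + (+1.210) = 7.27

pH = 7.27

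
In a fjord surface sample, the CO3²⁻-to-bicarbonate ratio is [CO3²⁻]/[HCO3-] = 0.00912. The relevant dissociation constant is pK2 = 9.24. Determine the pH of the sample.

From K2 = [H⁺][CO3²⁻]/[HCO3-]:  pH = pK2 + log₁₀([CO3²⁻]/[HCO3-])
log₁₀(0.00912) = -2.040
pH = 9.24 + (-2.040) = 7.20

pH = 7.20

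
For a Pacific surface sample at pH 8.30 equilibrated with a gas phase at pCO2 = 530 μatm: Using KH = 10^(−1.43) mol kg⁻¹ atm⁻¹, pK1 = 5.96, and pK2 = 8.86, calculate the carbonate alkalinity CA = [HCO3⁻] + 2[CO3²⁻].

[CO2*] = KH · pCO2 = 10^(−1.43) × 530×10^-6 = 1.969×10^-5 mol/kg
α₀ = 1/(1 + K1/[H⁺] + K1K2/[H⁺]²) = 1/(1 + 10^+2.34 + 10^+1.78) = 0.003571
DIC = [CO2*]/α₀ = 1.969×10^-5 / 0.003571 = 5.514 mmol/kg
CA = (α₁ + 2α₂)·DIC = (0.7813 + 2×0.2152) × 5.514 = 6.68 mmol/kg

CA = 6.68 mmol/kg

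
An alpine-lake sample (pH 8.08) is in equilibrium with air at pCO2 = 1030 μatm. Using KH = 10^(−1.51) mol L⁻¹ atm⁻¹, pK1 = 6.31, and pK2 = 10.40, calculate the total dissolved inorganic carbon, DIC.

[CO2*] = KH · pCO2 = 10^(−1.51) × 1030×10^-6 = 3.183×10^-5 mol/L
α₀ = 1/(1 + K1/[H⁺] + K1K2/[H⁺]²) = 1/(1 + 10^+1.77 + 10^-0.55) = 0.01662
DIC = [CO2*]/α₀ = 3.183×10^-5 / 0.01662 = 1.92 mmol/L

DIC = 1.92 mmol/L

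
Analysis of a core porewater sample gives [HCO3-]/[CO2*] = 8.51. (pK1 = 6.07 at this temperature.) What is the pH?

pH = 7.00

From K1 = [H⁺][HCO3-]/[CO2*]:  pH = pK1 + log₁₀([HCO3-]/[CO2*])
log₁₀(8.51) = +0.930
pH = 6.07 + (+0.930) = 7.00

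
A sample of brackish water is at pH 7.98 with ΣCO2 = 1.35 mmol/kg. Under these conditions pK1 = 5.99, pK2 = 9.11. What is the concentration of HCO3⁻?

α₁ = 1 / (1 + [H⁺]/K1 + K2/[H⁺]) = 1 / (1 + 10^-1.99 + 10^-1.13)
   = 1 / (1 + 0.010233 + 0.074131) = 1/1.0844 = 0.9222
[HCO3⁻] = α₁ × DIC = 0.9222 × 1.35 = 1.24 mmol/kg

[HCO3⁻] = 1.24 mmol/kg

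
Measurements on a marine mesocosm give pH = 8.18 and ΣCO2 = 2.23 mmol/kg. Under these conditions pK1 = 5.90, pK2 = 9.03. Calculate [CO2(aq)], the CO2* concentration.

[CO2*] = 10.2 μmol/kg

α₀ = 1 / (1 + K1/[H⁺] + K1K2/[H⁺]²) = 1 / (1 + 10^+2.28 + 10^+1.43)
   = 1 / (1 + 190.55 + 26.915) = 1/218.46 = 0.004577
[CO2*] = α₀ × DIC = 0.004577 × 2.23 = 0.0102 mmol/kg = 10.2 μmol/kg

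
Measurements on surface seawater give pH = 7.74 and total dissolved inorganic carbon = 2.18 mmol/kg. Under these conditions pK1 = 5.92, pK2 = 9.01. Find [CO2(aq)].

[CO2*] = 0.0309 mmol/kg

α₀ = 1 / (1 + K1/[H⁺] + K1K2/[H⁺]²) = 1 / (1 + 10^+1.82 + 10^+0.55)
   = 1 / (1 + 66.069 + 3.5481) = 1/70.617 = 0.01416
[CO2*] = α₀ × DIC = 0.01416 × 2.18 = 0.0309 mmol/kg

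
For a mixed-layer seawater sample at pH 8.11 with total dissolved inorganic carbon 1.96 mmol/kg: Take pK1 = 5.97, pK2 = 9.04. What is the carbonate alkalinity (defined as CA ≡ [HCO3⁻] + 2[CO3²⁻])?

CA = 2.15 mmol/kg

CA = [HCO3⁻] + 2[CO3²⁻] = (α₁ + 2α₂)·DIC
At pH 8.11: [H⁺]/K1 = 10^-2.14 = 0.0072444, K2/[H⁺] = 10^-0.93 = 0.11749
α₁ = 1/(1 + 0.0072444 + 0.11749) = 1/1.1247 = 0.8891; α₂ = α₁·K2/[H⁺] = 0.1045
α₁ + 2α₂ = 1.0980
CA = 1.0980 × 1.96 = 2.15 mmol/kg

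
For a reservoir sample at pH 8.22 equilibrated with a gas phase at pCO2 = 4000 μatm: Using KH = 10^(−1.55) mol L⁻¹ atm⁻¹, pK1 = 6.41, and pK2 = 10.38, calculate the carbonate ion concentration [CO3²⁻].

[CO2*] = KH · pCO2 = 10^(−1.55) × 4000×10^-6 = 1.127×10^-4 mol/L
α₀ = 1/(1 + K1/[H⁺] + K1K2/[H⁺]²) = 1/(1 + 10^+1.81 + 10^-0.35) = 0.01515
DIC = [CO2*]/α₀ = 1.127×10^-4 / 0.01515 = 7.442 mmol/L
[CO3²⁻] = α₂·DIC; α₂ = 0.006767, so [CO3²⁻] = 0.006767 × 7.442 = 0.0504 mmol/L

[CO3²⁻] = 0.0504 mmol/L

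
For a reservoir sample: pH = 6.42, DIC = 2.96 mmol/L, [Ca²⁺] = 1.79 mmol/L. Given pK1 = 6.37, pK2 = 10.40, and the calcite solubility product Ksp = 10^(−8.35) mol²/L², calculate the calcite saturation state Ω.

α₂ = 1 / (1 + [H⁺]/K2 + [H⁺]²/(K1K2)) = 1 / (1 + 10^+3.98 + 10^+3.93)
   = 1 / (1 + 9549.9 + 8511.4) = 1/1.8062×10^4 = 5.536×10^-5
[CO3²⁻] = α₂ × DIC = 5.536×10^-5 × 2.96 = 0.0001639 mmol/L = 0.1639 μmol/L
Ksp = 10^(−8.35) = 4.467×10^-9
Ω = [Ca²⁺][CO3²⁻]/Ksp = (1.79×10^-3)(1.639×10^-7) / 4.467×10^-9 = 0.0657

Ω = 0.0657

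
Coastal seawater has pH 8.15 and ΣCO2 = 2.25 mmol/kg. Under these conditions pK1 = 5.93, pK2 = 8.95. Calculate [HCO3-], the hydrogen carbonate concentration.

α₁ = 1 / (1 + [H⁺]/K1 + K2/[H⁺]) = 1 / (1 + 10^-2.22 + 10^-0.80)
   = 1 / (1 + 0.0060256 + 0.15849) = 1/1.1645 = 0.8587
[HCO3⁻] = α₁ × DIC = 0.8587 × 2.25 = 1.93 mmol/kg

[HCO3⁻] = 1.93 mmol/kg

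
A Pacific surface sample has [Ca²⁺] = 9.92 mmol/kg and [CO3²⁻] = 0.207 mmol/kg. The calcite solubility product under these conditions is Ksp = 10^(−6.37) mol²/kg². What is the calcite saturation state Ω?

Ksp = 10^(−6.37) = 4.266×10^-7
Ω = [Ca²⁺][CO3²⁻]/Ksp = (9.92×10^-3)(0.207×10^-3) / 4.266×10^-7 = 4.81

Ω = 4.81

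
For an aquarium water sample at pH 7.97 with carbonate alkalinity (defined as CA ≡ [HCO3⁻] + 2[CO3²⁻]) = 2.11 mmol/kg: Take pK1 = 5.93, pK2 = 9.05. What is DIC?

DIC = 1.98 mmol/kg

CA = [HCO3⁻] + 2[CO3²⁻] = (α₁ + 2α₂)·DIC
At pH 7.97: [H⁺]/K1 = 10^-2.04 = 0.0091201, K2/[H⁺] = 10^-1.08 = 0.083176
α₁ = 1/(1 + 0.0091201 + 0.083176) = 1/1.0923 = 0.9155; α₂ = α₁·K2/[H⁺] = 0.07615
α₁ + 2α₂ = 1.0678
DIC = CA / (α₁ + 2α₂) = 2.11 / 1.0678 = 1.98 mmol/kg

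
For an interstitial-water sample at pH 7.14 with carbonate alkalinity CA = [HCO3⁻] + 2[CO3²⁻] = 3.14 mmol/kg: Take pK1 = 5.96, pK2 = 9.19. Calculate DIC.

DIC = 3.32 mmol/kg

CA = [HCO3⁻] + 2[CO3²⁻] = (α₁ + 2α₂)·DIC
At pH 7.14: [H⁺]/K1 = 10^-1.18 = 0.066069, K2/[H⁺] = 10^-2.05 = 0.0089125
α₁ = 1/(1 + 0.066069 + 0.0089125) = 1/1.0750 = 0.9302; α₂ = α₁·K2/[H⁺] = 0.008291
α₁ + 2α₂ = 0.9468
DIC = CA / (α₁ + 2α₂) = 3.14 / 0.9468 = 3.32 mmol/kg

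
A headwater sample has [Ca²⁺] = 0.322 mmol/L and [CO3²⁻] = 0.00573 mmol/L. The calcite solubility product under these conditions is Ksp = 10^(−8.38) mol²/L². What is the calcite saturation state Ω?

Ω = 0.443

Ksp = 10^(−8.38) = 4.169×10^-9
Ω = [Ca²⁺][CO3²⁻]/Ksp = (0.322×10^-3)(0.00573×10^-3) / 4.169×10^-9 = 0.443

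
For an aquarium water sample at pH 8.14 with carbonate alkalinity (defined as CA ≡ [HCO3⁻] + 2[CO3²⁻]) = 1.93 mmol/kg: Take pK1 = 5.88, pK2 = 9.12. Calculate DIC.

DIC = 1.77 mmol/kg

CA = [HCO3⁻] + 2[CO3²⁻] = (α₁ + 2α₂)·DIC
At pH 8.14: [H⁺]/K1 = 10^-2.26 = 0.0054954, K2/[H⁺] = 10^-0.98 = 0.10471
α₁ = 1/(1 + 0.0054954 + 0.10471) = 1/1.1102 = 0.9007; α₂ = α₁·K2/[H⁺] = 0.09432
α₁ + 2α₂ = 1.0894
DIC = CA / (α₁ + 2α₂) = 1.93 / 1.0894 = 1.77 mmol/kg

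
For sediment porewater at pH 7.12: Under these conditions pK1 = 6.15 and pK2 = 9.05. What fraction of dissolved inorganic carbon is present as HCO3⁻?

α₁ = 0.894

α₁ = 1 / (1 + [H⁺]/K1 + K2/[H⁺]) = 1 / (1 + 10^-0.97 + 10^-1.93)
   = 1 / (1 + 0.10715 + 0.011749) = 1/1.1189 = 0.8937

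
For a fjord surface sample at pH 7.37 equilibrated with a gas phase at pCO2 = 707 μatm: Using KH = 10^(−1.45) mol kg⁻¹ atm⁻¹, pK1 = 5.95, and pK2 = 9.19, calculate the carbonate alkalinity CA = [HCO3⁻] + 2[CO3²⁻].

CA = 0.680 mmol/kg

[CO2*] = KH · pCO2 = 10^(−1.45) × 707×10^-6 = 2.509×10^-5 mol/kg
α₀ = 1/(1 + K1/[H⁺] + K1K2/[H⁺]²) = 1/(1 + 10^+1.42 + 10^-0.40) = 0.03610
DIC = [CO2*]/α₀ = 2.509×10^-5 / 0.03610 = 0.6949 mmol/kg
CA = (α₁ + 2α₂)·DIC = (0.9495 + 2×0.01437) × 0.6949 = 0.680 mmol/kg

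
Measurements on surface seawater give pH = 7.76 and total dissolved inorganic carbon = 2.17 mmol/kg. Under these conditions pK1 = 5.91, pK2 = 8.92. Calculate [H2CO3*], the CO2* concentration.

α₀ = 1 / (1 + K1/[H⁺] + K1K2/[H⁺]²) = 1 / (1 + 10^+1.85 + 10^+0.69)
   = 1 / (1 + 70.795 + 4.8978) = 1/76.692 = 0.01304
[CO2*] = α₀ × DIC = 0.01304 × 2.17 = 0.0283 mmol/kg

[CO2*] = 0.0283 mmol/kg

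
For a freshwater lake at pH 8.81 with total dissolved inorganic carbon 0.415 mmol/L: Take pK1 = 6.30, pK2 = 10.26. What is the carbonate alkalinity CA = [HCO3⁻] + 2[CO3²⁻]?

CA = [HCO3⁻] + 2[CO3²⁻] = (α₁ + 2α₂)·DIC
At pH 8.81: [H⁺]/K1 = 10^-2.51 = 0.0030903, K2/[H⁺] = 10^-1.45 = 0.035481
α₁ = 1/(1 + 0.0030903 + 0.035481) = 1/1.0386 = 0.9629; α₂ = α₁·K2/[H⁺] = 0.03416
α₁ + 2α₂ = 1.0312
CA = 1.0312 × 0.415 = 0.428 mmol/L

CA = 0.428 mmol/L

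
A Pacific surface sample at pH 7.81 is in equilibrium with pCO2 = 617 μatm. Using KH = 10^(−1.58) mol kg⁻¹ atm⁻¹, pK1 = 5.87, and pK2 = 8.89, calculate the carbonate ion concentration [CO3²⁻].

[CO3²⁻] = 0.118 mmol/kg

[CO2*] = KH · pCO2 = 10^(−1.58) × 617×10^-6 = 1.623×10^-5 mol/kg
α₀ = 1/(1 + K1/[H⁺] + K1K2/[H⁺]²) = 1/(1 + 10^+1.94 + 10^+0.86) = 0.01049
DIC = [CO2*]/α₀ = 1.623×10^-5 / 0.01049 = 1.547 mmol/kg
[CO3²⁻] = α₂·DIC; α₂ = 0.07598, so [CO3²⁻] = 0.07598 × 1.547 = 0.118 mmol/kg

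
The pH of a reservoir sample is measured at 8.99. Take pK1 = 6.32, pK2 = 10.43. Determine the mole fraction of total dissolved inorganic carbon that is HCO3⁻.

α₁ = 0.963

α₁ = 1 / (1 + [H⁺]/K1 + K2/[H⁺]) = 1 / (1 + 10^-2.67 + 10^-1.44)
   = 1 / (1 + 0.0021380 + 0.036308) = 1/1.0384 = 0.9630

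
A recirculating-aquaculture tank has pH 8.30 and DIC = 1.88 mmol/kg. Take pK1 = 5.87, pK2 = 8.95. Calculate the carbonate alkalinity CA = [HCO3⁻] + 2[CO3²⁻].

CA = 2.22 mmol/kg

CA = [HCO3⁻] + 2[CO3²⁻] = (α₁ + 2α₂)·DIC
At pH 8.30: [H⁺]/K1 = 10^-2.43 = 0.0037154, K2/[H⁺] = 10^-0.65 = 0.22387
α₁ = 1/(1 + 0.0037154 + 0.22387) = 1/1.2276 = 0.8146; α₂ = α₁·K2/[H⁺] = 0.1824
α₁ + 2α₂ = 1.1793
CA = 1.1793 × 1.88 = 2.22 mmol/kg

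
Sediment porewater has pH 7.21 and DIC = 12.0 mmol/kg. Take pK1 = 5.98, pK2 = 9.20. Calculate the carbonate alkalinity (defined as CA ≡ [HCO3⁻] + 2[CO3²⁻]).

CA = [HCO3⁻] + 2[CO3²⁻] = (α₁ + 2α₂)·DIC
At pH 7.21: [H⁺]/K1 = 10^-1.23 = 0.058884, K2/[H⁺] = 10^-1.99 = 0.010233
α₁ = 1/(1 + 0.058884 + 0.010233) = 1/1.0691 = 0.9354; α₂ = α₁·K2/[H⁺] = 0.009571
α₁ + 2α₂ = 0.9545
CA = 0.9545 × 12.0 = 11.5 mmol/kg

CA = 11.5 mmol/kg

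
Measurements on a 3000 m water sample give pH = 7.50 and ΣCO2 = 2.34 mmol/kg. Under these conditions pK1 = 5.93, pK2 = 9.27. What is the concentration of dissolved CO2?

[CO2*] = 0.0603 mmol/kg

α₀ = 1 / (1 + K1/[H⁺] + K1K2/[H⁺]²) = 1 / (1 + 10^+1.57 + 10^-0.20)
   = 1 / (1 + 37.154 + 0.63096) = 1/38.784 = 0.02578
[CO2*] = α₀ × DIC = 0.02578 × 2.34 = 0.0603 mmol/kg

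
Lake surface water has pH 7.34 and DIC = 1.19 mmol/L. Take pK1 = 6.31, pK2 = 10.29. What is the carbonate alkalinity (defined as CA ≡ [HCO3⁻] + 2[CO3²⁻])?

CA = 1.09 mmol/L

CA = [HCO3⁻] + 2[CO3²⁻] = (α₁ + 2α₂)·DIC
At pH 7.34: [H⁺]/K1 = 10^-1.03 = 0.093325, K2/[H⁺] = 10^-2.95 = 0.0011220
α₁ = 1/(1 + 0.093325 + 0.0011220) = 1/1.0944 = 0.9137; α₂ = α₁·K2/[H⁺] = 0.001025
α₁ + 2α₂ = 0.9158
CA = 0.9158 × 1.19 = 1.09 mmol/L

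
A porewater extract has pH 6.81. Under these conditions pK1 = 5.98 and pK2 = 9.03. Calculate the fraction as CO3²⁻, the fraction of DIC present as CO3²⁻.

α₂ = 0.00522

α₂ = 1 / (1 + [H⁺]/K2 + [H⁺]²/(K1K2)) = 1 / (1 + 10^+2.22 + 10^+1.39)
   = 1 / (1 + 165.96 + 24.547) = 1/191.51 = 0.005222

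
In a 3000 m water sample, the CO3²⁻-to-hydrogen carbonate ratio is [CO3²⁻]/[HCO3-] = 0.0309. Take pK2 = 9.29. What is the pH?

From K2 = [H⁺][CO3²⁻]/[HCO3-]:  pH = pK2 + log₁₀([CO3²⁻]/[HCO3-])
log₁₀(0.0309) = -1.510
pH = 9.29 + (-1.510) = 7.78

pH = 7.78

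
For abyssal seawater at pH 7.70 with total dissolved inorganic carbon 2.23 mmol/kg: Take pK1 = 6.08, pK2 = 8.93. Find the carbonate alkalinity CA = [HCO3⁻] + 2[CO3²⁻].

CA = 2.30 mmol/kg

CA = [HCO3⁻] + 2[CO3²⁻] = (α₁ + 2α₂)·DIC
At pH 7.70: [H⁺]/K1 = 10^-1.62 = 0.023988, K2/[H⁺] = 10^-1.23 = 0.058884
α₁ = 1/(1 + 0.023988 + 0.058884) = 1/1.0829 = 0.9235; α₂ = α₁·K2/[H⁺] = 0.05438
α₁ + 2α₂ = 1.0322
CA = 1.0322 × 2.23 = 2.30 mmol/kg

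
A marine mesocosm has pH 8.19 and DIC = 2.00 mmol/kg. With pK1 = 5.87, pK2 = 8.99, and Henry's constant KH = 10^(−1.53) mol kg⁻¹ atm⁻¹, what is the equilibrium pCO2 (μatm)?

pCO2 = 279 μatm

α₀ = 1 / (1 + K1/[H⁺] + K1K2/[H⁺]²) = 1 / (1 + 10^+2.32 + 10^+1.52)
   = 1 / (1 + 208.93 + 33.113) = 1/243.04 = 0.004115
[CO2*] = α₀ × DIC = 0.004115 × 2.00 = 0.008229 mmol/kg = 8.229 μmol/kg
pCO2 = [CO2*]/KH = 8.229×10^-6 / 2.951×10^-2 = 279 μatm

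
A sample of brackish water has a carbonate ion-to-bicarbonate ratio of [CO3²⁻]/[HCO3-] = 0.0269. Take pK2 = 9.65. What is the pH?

From K2 = [H⁺][CO3²⁻]/[HCO3-]:  pH = pK2 + log₁₀([CO3²⁻]/[HCO3-])
log₁₀(0.0269) = -1.570
pH = 9.65 + (-1.570) = 8.08

pH = 8.08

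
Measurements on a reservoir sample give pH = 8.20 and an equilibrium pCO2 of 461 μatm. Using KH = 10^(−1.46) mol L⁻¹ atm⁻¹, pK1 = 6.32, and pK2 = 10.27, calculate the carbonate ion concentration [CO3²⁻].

[CO3²⁻] = 10.3 μmol/L

[CO2*] = KH · pCO2 = 10^(−1.46) × 461×10^-6 = 1.598×10^-5 mol/L
α₀ = 1/(1 + K1/[H⁺] + K1K2/[H⁺]²) = 1/(1 + 10^+1.88 + 10^-0.19) = 0.01290
DIC = [CO2*]/α₀ = 1.598×10^-5 / 0.01290 = 1.239 mmol/L
[CO3²⁻] = α₂·DIC; α₂ = 0.008331, so [CO3²⁻] = 0.008331 × 1.239 = 0.0103 mmol/L = 10.3 μmol/L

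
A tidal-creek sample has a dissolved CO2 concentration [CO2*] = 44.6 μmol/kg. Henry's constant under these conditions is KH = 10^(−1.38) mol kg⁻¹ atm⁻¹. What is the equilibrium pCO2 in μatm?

KH = 10^(−1.38) = 4.169×10^-2 mol kg⁻¹ atm⁻¹
pCO2 = [CO2*]/KH = 44.6×10^-6 / 4.169×10^-2 = 1.07×10^-3 atm = 1070 μatm

pCO2 = 1070 μatm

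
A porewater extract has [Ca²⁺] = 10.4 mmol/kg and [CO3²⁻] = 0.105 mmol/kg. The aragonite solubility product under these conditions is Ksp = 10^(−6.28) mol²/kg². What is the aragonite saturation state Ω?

Ksp = 10^(−6.28) = 5.248×10^-7
Ω = [Ca²⁺][CO3²⁻]/Ksp = (10.4×10^-3)(0.105×10^-3) / 5.248×10^-7 = 2.08

Ω = 2.08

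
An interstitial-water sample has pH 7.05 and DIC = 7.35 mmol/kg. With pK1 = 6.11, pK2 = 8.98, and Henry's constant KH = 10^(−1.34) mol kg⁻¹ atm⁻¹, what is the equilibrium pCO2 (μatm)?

α₀ = 1 / (1 + K1/[H⁺] + K1K2/[H⁺]²) = 1 / (1 + 10^+0.94 + 10^-0.99)
   = 1 / (1 + 8.7096 + 0.10233) = 1/9.8120 = 0.1019
[CO2*] = α₀ × DIC = 0.1019 × 7.35 = 0.7491 mmol/kg
pCO2 = [CO2*]/KH = 7.491×10^-4 / 4.571×10^-2 = 1.64×10^4 μatm

pCO2 = 1.64×10^4 μatm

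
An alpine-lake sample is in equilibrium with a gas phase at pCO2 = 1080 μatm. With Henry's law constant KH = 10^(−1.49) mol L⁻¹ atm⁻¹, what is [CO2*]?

KH = 10^(−1.49) = 3.236×10^-2 mol L⁻¹ atm⁻¹
[CO2*] = KH · pCO2 = 3.236×10^-2 × 1080×10^-6 atm = 3.49×10^-5 mol/L

[CO2*] = 34.9 μmol/L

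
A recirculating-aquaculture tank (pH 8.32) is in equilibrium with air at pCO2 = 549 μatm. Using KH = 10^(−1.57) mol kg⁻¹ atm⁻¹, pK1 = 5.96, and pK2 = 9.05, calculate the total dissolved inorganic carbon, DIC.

[CO2*] = KH · pCO2 = 10^(−1.57) × 549×10^-6 = 1.478×10^-5 mol/kg
α₀ = 1/(1 + K1/[H⁺] + K1K2/[H⁺]²) = 1/(1 + 10^+2.36 + 10^+1.63) = 0.003666
DIC = [CO2*]/α₀ = 1.478×10^-5 / 0.003666 = 4.03 mmol/kg

DIC = 4.03 mmol/kg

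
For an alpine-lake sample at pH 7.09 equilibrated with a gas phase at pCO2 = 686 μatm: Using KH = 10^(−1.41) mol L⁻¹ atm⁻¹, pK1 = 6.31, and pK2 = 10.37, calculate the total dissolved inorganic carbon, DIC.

[CO2*] = KH · pCO2 = 10^(−1.41) × 686×10^-6 = 2.669×10^-5 mol/L
α₀ = 1/(1 + K1/[H⁺] + K1K2/[H⁺]²) = 1/(1 + 10^+0.78 + 10^-2.50) = 0.1423
DIC = [CO2*]/α₀ = 2.669×10^-5 / 0.1423 = 0.188 mmol/L

DIC = 0.188 mmol/L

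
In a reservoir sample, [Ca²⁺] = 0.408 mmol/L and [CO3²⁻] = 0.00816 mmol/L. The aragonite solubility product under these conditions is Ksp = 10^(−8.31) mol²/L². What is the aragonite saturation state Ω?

Ω = 0.680

Ksp = 10^(−8.31) = 4.898×10^-9
Ω = [Ca²⁺][CO3²⁻]/Ksp = (0.408×10^-3)(0.00816×10^-3) / 4.898×10^-9 = 0.680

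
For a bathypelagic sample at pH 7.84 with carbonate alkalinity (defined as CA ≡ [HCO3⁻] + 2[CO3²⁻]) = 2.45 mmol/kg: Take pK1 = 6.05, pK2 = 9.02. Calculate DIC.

DIC = 2.34 mmol/kg

CA = [HCO3⁻] + 2[CO3²⁻] = (α₁ + 2α₂)·DIC
At pH 7.84: [H⁺]/K1 = 10^-1.79 = 0.016218, K2/[H⁺] = 10^-1.18 = 0.066069
α₁ = 1/(1 + 0.016218 + 0.066069) = 1/1.0823 = 0.9240; α₂ = α₁·K2/[H⁺] = 0.06105
α₁ + 2α₂ = 1.0461
DIC = CA / (α₁ + 2α₂) = 2.45 / 1.0461 = 2.34 mmol/kg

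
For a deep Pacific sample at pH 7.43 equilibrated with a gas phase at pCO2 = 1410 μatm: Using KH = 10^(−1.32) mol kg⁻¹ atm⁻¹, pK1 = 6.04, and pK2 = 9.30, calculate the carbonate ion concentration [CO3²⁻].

[CO3²⁻] = 0.0223 mmol/kg

[CO2*] = KH · pCO2 = 10^(−1.32) × 1410×10^-6 = 6.749×10^-5 mol/kg
α₀ = 1/(1 + K1/[H⁺] + K1K2/[H⁺]²) = 1/(1 + 10^+1.39 + 10^-0.48) = 0.03864
DIC = [CO2*]/α₀ = 6.749×10^-5 / 0.03864 = 1.746 mmol/kg
[CO3²⁻] = α₂·DIC; α₂ = 0.01280, so [CO3²⁻] = 0.01280 × 1.746 = 0.0223 mmol/kg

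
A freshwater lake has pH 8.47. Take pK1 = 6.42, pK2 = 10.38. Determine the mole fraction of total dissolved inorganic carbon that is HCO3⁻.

α₁ = 1 / (1 + [H⁺]/K1 + K2/[H⁺]) = 1 / (1 + 10^-2.05 + 10^-1.91)
   = 1 / (1 + 0.0089125 + 0.012303) = 1/1.0212 = 0.9792

α₁ = 0.979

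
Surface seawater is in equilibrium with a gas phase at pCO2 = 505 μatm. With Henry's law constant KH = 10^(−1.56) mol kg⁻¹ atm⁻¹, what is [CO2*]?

[CO2*] = 13.9 μmol/kg

KH = 10^(−1.56) = 2.754×10^-2 mol kg⁻¹ atm⁻¹
[CO2*] = KH · pCO2 = 2.754×10^-2 × 505×10^-6 atm = 1.39×10^-5 mol/kg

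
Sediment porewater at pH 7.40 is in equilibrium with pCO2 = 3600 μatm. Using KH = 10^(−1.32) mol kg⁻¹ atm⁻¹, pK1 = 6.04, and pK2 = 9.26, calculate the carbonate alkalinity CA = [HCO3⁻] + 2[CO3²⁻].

CA = 4.06 mmol/kg

[CO2*] = KH · pCO2 = 10^(−1.32) × 3600×10^-6 = 1.723×10^-4 mol/kg
α₀ = 1/(1 + K1/[H⁺] + K1K2/[H⁺]²) = 1/(1 + 10^+1.36 + 10^-0.50) = 0.04128
DIC = [CO2*]/α₀ = 1.723×10^-4 / 0.04128 = 4.174 mmol/kg
CA = (α₁ + 2α₂)·DIC = (0.9457 + 2×0.01305) × 4.174 = 4.06 mmol/kg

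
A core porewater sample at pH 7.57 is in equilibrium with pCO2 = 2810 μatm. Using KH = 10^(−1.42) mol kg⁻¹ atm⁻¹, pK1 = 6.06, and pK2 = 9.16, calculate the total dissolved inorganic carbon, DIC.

DIC = 3.65 mmol/kg

[CO2*] = KH · pCO2 = 10^(−1.42) × 2810×10^-6 = 1.068×10^-4 mol/kg
α₀ = 1/(1 + K1/[H⁺] + K1K2/[H⁺]²) = 1/(1 + 10^+1.51 + 10^-0.08) = 0.02925
DIC = [CO2*]/α₀ = 1.068×10^-4 / 0.02925 = 3.65 mmol/kg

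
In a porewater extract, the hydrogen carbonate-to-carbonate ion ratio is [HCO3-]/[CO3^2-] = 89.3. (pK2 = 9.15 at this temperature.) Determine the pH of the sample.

pH = 7.20

From K2 = [H⁺][CO3^2-]/[HCO3-]:  pH = pK2 − log₁₀([HCO3-]/[CO3^2-])
log₁₀(89.3) = +1.951
pH = 9.15 − (+1.951) = 7.20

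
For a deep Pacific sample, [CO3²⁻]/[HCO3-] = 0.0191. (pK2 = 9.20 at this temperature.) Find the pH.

pH = 7.48

From K2 = [H⁺][CO3²⁻]/[HCO3-]:  pH = pK2 + log₁₀([CO3²⁻]/[HCO3-])
log₁₀(0.0191) = -1.719
pH = 9.20 + (-1.719) = 7.48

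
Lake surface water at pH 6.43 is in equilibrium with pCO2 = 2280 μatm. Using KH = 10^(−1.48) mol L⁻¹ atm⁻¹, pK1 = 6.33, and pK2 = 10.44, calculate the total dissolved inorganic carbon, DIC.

DIC = 0.171 mmol/L

[CO2*] = KH · pCO2 = 10^(−1.48) × 2280×10^-6 = 7.550×10^-5 mol/L
α₀ = 1/(1 + K1/[H⁺] + K1K2/[H⁺]²) = 1/(1 + 10^+0.10 + 10^-3.91) = 0.4427
DIC = [CO2*]/α₀ = 7.550×10^-5 / 0.4427 = 0.171 mmol/L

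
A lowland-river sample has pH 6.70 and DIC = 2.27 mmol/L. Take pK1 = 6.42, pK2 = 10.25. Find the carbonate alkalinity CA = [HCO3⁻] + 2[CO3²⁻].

CA = 1.49 mmol/L

CA = [HCO3⁻] + 2[CO3²⁻] = (α₁ + 2α₂)·DIC
At pH 6.70: [H⁺]/K1 = 10^-0.28 = 0.52481, K2/[H⁺] = 10^-3.55 = 0.00028184
α₁ = 1/(1 + 0.52481 + 0.00028184) = 1/1.5251 = 0.6557; α₂ = α₁·K2/[H⁺] = 0.0001848
α₁ + 2α₂ = 0.6561
CA = 0.6561 × 2.27 = 1.49 mmol/L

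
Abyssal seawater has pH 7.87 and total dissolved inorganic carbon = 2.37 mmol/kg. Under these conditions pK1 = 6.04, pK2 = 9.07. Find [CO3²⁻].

α₂ = 1 / (1 + [H⁺]/K2 + [H⁺]²/(K1K2)) = 1 / (1 + 10^+1.20 + 10^-0.63)
   = 1 / (1 + 15.849 + 0.23442) = 1/17.083 = 0.05854
[CO3²⁻] = α₂ × DIC = 0.05854 × 2.37 = 0.139 mmol/kg

[CO3²⁻] = 0.139 mmol/kg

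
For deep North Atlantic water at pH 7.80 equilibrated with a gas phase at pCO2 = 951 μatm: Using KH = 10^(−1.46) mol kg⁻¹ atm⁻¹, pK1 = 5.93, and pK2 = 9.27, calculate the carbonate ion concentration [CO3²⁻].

[CO3²⁻] = 0.0828 mmol/kg

[CO2*] = KH · pCO2 = 10^(−1.46) × 951×10^-6 = 3.297×10^-5 mol/kg
α₀ = 1/(1 + K1/[H⁺] + K1K2/[H⁺]²) = 1/(1 + 10^+1.87 + 10^+0.40) = 0.01288
DIC = [CO2*]/α₀ = 3.297×10^-5 / 0.01288 = 2.560 mmol/kg
[CO3²⁻] = α₂·DIC; α₂ = 0.03235, so [CO3²⁻] = 0.03235 × 2.560 = 0.0828 mmol/kg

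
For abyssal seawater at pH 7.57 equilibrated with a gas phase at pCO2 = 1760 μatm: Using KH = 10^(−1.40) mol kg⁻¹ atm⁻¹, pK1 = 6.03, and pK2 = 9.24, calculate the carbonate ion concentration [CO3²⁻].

[CO2*] = KH · pCO2 = 10^(−1.40) × 1760×10^-6 = 7.007×10^-5 mol/kg
α₀ = 1/(1 + K1/[H⁺] + K1K2/[H⁺]²) = 1/(1 + 10^+1.54 + 10^-0.13) = 0.02746
DIC = [CO2*]/α₀ = 7.007×10^-5 / 0.02746 = 2.551 mmol/kg
[CO3²⁻] = α₂·DIC; α₂ = 0.02036, so [CO3²⁻] = 0.02036 × 2.551 = 0.0519 mmol/kg

[CO3²⁻] = 0.0519 mmol/kg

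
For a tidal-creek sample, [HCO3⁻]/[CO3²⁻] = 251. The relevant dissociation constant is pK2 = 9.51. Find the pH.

pH = 7.11

From K2 = [H⁺][CO3²⁻]/[HCO3⁻]:  pH = pK2 − log₁₀([HCO3⁻]/[CO3²⁻])
log₁₀(251) = +2.400
pH = 9.51 − (+2.400) = 7.11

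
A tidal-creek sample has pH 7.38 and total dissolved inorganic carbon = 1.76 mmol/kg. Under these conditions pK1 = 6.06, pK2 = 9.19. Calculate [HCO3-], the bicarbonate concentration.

α₁ = 1 / (1 + [H⁺]/K1 + K2/[H⁺]) = 1 / (1 + 10^-1.32 + 10^-1.81)
   = 1 / (1 + 0.047863 + 0.015488) = 1/1.0634 = 0.9404
[HCO3⁻] = α₁ × DIC = 0.9404 × 1.76 = 1.66 mmol/kg

[HCO3⁻] = 1.66 mmol/kg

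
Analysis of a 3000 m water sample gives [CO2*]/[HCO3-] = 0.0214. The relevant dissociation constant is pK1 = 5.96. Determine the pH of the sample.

From K1 = [H⁺][HCO3-]/[CO2*]:  pH = pK1 − log₁₀([CO2*]/[HCO3-])
log₁₀(0.0214) = -1.670
pH = 5.96 − (-1.670) = 7.63

pH = 7.63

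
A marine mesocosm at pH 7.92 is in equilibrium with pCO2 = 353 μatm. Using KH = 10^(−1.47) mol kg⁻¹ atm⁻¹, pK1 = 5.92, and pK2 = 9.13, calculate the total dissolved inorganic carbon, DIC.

[CO2*] = KH · pCO2 = 10^(−1.47) × 353×10^-6 = 1.196×10^-5 mol/kg
α₀ = 1/(1 + K1/[H⁺] + K1K2/[H⁺]²) = 1/(1 + 10^+2.00 + 10^+0.79) = 0.009331
DIC = [CO2*]/α₀ = 1.196×10^-5 / 0.009331 = 1.28 mmol/kg

DIC = 1.28 mmol/kg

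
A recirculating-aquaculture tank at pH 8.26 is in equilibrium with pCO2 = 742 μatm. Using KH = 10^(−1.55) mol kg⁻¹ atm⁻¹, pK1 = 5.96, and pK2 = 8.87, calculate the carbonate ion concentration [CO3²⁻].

[CO2*] = KH · pCO2 = 10^(−1.55) × 742×10^-6 = 2.091×10^-5 mol/kg
α₀ = 1/(1 + K1/[H⁺] + K1K2/[H⁺]²) = 1/(1 + 10^+2.30 + 10^+1.69) = 0.004008
DIC = [CO2*]/α₀ = 2.091×10^-5 / 0.004008 = 5.218 mmol/kg
[CO3²⁻] = α₂·DIC; α₂ = 0.1963, so [CO3²⁻] = 0.1963 × 5.218 = 1.02 mmol/kg

[CO3²⁻] = 1.02 mmol/kg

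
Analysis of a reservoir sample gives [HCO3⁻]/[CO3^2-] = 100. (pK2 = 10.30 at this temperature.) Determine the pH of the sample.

From K2 = [H⁺][CO3^2-]/[HCO3⁻]:  pH = pK2 − log₁₀([HCO3⁻]/[CO3^2-])
log₁₀(100) = +2.000
pH = 10.30 − (+2.000) = 8.30

pH = 8.30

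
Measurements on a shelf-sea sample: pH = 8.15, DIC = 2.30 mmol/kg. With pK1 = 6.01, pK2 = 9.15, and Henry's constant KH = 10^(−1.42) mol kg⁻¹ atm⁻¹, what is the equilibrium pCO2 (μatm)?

α₀ = 1 / (1 + K1/[H⁺] + K1K2/[H⁺]²) = 1 / (1 + 10^+2.14 + 10^+1.14)
   = 1 / (1 + 138.04 + 13.804) = 1/152.84 = 0.006543
[CO2*] = α₀ × DIC = 0.006543 × 2.30 = 0.01505 mmol/kg = 15.05 μmol/kg
pCO2 = [CO2*]/KH = 1.505×10^-5 / 3.802×10^-2 = 396 μatm

pCO2 = 396 μatm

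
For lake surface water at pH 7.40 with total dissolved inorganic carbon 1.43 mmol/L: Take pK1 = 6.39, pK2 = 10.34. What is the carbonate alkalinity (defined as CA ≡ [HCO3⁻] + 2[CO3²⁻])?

CA = 1.30 mmol/L

CA = [HCO3⁻] + 2[CO3²⁻] = (α₁ + 2α₂)·DIC
At pH 7.40: [H⁺]/K1 = 10^-1.01 = 0.097724, K2/[H⁺] = 10^-2.94 = 0.0011482
α₁ = 1/(1 + 0.097724 + 0.0011482) = 1/1.0989 = 0.9100; α₂ = α₁·K2/[H⁺] = 0.001045
α₁ + 2α₂ = 0.9121
CA = 0.9121 × 1.43 = 1.30 mmol/L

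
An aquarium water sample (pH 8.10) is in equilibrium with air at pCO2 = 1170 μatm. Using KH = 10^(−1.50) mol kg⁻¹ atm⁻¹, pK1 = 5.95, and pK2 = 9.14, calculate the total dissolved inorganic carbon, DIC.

[CO2*] = KH · pCO2 = 10^(−1.50) × 1170×10^-6 = 3.700×10^-5 mol/kg
α₀ = 1/(1 + K1/[H⁺] + K1K2/[H⁺]²) = 1/(1 + 10^+2.15 + 10^+1.11) = 0.006446
DIC = [CO2*]/α₀ = 3.700×10^-5 / 0.006446 = 5.74 mmol/kg

DIC = 5.74 mmol/kg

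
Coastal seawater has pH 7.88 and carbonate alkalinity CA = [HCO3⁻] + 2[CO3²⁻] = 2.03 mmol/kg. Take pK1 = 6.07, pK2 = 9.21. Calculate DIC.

CA = [HCO3⁻] + 2[CO3²⁻] = (α₁ + 2α₂)·DIC
At pH 7.88: [H⁺]/K1 = 10^-1.81 = 0.015488, K2/[H⁺] = 10^-1.33 = 0.046774
α₁ = 1/(1 + 0.015488 + 0.046774) = 1/1.0623 = 0.9414; α₂ = α₁·K2/[H⁺] = 0.04403
α₁ + 2α₂ = 1.0295
DIC = CA / (α₁ + 2α₂) = 2.03 / 1.0295 = 1.97 mmol/kg

DIC = 1.97 mmol/kg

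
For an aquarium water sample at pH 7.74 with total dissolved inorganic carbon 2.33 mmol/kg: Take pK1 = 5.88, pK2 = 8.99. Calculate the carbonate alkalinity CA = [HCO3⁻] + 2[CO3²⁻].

CA = [HCO3⁻] + 2[CO3²⁻] = (α₁ + 2α₂)·DIC
At pH 7.74: [H⁺]/K1 = 10^-1.86 = 0.013804, K2/[H⁺] = 10^-1.25 = 0.056234
α₁ = 1/(1 + 0.013804 + 0.056234) = 1/1.0700 = 0.9345; α₂ = α₁·K2/[H⁺] = 0.05255
α₁ + 2α₂ = 1.0397
CA = 1.0397 × 2.33 = 2.42 mmol/kg

CA = 2.42 mmol/kg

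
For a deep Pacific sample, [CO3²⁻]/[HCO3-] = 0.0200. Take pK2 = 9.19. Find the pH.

From K2 = [H⁺][CO3²⁻]/[HCO3-]:  pH = pK2 + log₁₀([CO3²⁻]/[HCO3-])
log₁₀(0.0200) = -1.699
pH = 9.19 + (-1.699) = 7.49

pH = 7.49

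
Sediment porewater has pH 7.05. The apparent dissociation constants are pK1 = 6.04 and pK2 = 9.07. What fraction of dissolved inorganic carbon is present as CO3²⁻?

α₂ = 1 / (1 + [H⁺]/K2 + [H⁺]²/(K1K2)) = 1 / (1 + 10^+2.02 + 10^+1.01)
   = 1 / (1 + 104.71 + 10.233) = 1/115.95 = 0.008625

α₂ = 0.00862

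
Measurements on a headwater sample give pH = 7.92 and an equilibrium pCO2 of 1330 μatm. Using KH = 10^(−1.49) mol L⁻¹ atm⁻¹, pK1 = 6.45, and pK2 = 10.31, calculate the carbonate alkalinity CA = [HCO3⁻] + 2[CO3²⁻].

[CO2*] = KH · pCO2 = 10^(−1.49) × 1330×10^-6 = 4.304×10^-5 mol/L
α₀ = 1/(1 + K1/[H⁺] + K1K2/[H⁺]²) = 1/(1 + 10^+1.47 + 10^-0.92) = 0.03265
DIC = [CO2*]/α₀ = 4.304×10^-5 / 0.03265 = 1.318 mmol/L
CA = (α₁ + 2α₂)·DIC = (0.9634 + 2×0.003925) × 1.318 = 1.28 mmol/L

CA = 1.28 mmol/L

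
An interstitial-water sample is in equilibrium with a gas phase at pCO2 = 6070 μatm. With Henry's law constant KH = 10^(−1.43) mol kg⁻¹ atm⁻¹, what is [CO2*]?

[CO2*] = 226 μmol/kg

KH = 10^(−1.43) = 3.715×10^-2 mol kg⁻¹ atm⁻¹
[CO2*] = KH · pCO2 = 3.715×10^-2 × 6070×10^-6 atm = 2.26×10^-4 mol/kg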